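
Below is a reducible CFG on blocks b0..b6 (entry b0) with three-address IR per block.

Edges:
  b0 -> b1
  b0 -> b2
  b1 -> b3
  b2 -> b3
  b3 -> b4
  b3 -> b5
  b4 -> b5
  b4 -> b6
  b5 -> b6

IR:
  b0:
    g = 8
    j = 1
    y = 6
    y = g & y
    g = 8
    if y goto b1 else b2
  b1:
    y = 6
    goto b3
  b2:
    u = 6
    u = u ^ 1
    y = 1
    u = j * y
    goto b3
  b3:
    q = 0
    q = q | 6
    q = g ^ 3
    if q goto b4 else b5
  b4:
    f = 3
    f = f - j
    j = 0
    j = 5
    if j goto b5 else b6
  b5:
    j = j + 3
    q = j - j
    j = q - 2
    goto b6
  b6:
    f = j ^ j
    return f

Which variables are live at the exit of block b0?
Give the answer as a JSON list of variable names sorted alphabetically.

Answer: ["g", "j"]

Analysis:
def/use:
  b0: {g,j,y} / ∅
  b1: {y} / ∅
  b2: {u,y} / {j}
  b3: {q} / {g}
  b4: {f,j} / {j}
  b5: {j,q} / {j}
  b6: {f} / {j}

Live sets:
  live b0: ∅→{g,j}
  live b1: {g,j}→{g,j}
  live b2: {g,j}→{g,j}
  live b3: {g,j}→{j}
  live b4: {j}→{j}
  live b5: {j}→{j}
  live b6: {j}→∅

live-out(b0) = ["g", "j"]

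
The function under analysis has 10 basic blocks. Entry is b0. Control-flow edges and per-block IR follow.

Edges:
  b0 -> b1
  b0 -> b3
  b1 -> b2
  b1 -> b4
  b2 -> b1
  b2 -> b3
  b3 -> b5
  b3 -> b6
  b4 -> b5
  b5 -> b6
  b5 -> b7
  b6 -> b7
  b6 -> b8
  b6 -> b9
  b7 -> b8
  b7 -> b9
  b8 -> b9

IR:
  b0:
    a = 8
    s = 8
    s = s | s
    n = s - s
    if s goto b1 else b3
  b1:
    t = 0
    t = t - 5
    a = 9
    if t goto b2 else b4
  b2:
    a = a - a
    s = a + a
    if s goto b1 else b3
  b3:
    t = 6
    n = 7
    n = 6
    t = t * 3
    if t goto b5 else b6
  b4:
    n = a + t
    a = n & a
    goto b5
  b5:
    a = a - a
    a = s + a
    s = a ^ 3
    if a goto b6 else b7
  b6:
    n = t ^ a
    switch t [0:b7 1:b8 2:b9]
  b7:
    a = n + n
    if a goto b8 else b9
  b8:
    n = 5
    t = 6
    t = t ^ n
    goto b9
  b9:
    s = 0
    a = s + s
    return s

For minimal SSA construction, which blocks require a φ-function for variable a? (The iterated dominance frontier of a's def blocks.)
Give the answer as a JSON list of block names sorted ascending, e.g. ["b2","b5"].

Answer: ["b1", "b3", "b5", "b6", "b7", "b8", "b9"]

Derivation:
idom tree: b1←b0 b2←b1 b3←b0 b4←b1 b5←b0 b6←b0 b7←b0 b8←b0 b9←b0
Dom∩ at merges:
  b1: preds {b0,b2}: {b0} ∩ {b0,b1,b2} = {b0}; idom=b0
  b3: preds {b0,b2}: {b0} ∩ {b0,b1,b2} = {b0}; idom=b0
  b5: preds {b3,b4}: {b0,b3} ∩ {b0,b1,b4} = {b0}; idom=b0
  b6: preds {b3,b5}: {b0,b3} ∩ {b0,b5} = {b0}; idom=b0
  b7: preds {b5,b6}: {b0,b5} ∩ {b0,b6} = {b0}; idom=b0
  b8: preds {b6,b7}: {b0,b6} ∩ {b0,b7} = {b0}; idom=b0
  b9: preds {b6,b7,b8}: {b0,b6} ∩ {b0,b7} ∩ {b0,b8} = {b0}; idom=b0

DF derivation:
  join b1 pred b0: · stop@b0
  join b1 pred b2: b2→b1 stop@b0
  join b3 pred b0: · stop@b0
  join b3 pred b2: b2→b1 stop@b0
  join b5 pred b3: b3 stop@b0
  join b5 pred b4: b4→b1 stop@b0
  join b6 pred b3: b3 stop@b0
  join b6 pred b5: b5 stop@b0
  join b7 pred b5: b5 stop@b0
  join b7 pred b6: b6 stop@b0
  join b8 pred b6: b6 stop@b0
  join b8 pred b7: b7 stop@b0
  join b9 pred b6: b6 stop@b0
  join b9 pred b7: b7 stop@b0
  join b9 pred b8: b8 stop@b0
  b0: DF=∅
  b1: DF={b1,b3,b5}
  b2: DF={b1,b3}
  b3: DF={b5,b6}
  b4: DF={b5}
  b5: DF={b6,b7}
  b6: DF={b7,b8,b9}
  b7: DF={b8,b9}
  b8: DF={b9}
  b9: DF=∅

φ for a: defs {b0,b1,b2,b4,b5,b7,b9}
  DF⁺ = {b1,b3,b5,b6,b7,b8,b9}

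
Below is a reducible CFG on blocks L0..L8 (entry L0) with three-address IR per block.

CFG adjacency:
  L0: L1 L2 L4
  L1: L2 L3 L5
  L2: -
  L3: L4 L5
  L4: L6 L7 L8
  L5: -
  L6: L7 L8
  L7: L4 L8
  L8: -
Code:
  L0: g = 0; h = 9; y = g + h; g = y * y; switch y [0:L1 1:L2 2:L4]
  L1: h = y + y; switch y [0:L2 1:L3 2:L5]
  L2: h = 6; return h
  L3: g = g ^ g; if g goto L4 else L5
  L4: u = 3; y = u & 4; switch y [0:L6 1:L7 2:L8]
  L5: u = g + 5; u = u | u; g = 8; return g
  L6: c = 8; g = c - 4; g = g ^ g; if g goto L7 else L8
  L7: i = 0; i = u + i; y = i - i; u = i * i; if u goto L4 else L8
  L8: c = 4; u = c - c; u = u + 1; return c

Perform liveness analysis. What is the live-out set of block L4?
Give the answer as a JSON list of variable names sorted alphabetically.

Answer: ["u"]

Analysis:
def/use:
  L0: def={g,h,y} ue=∅
  L1: def={h} ue={y}
  L2: def={h} ue=∅
  L3: def={g} ue={g}
  L4: def={u,y} ue=∅
  L5: def={g,u} ue={g}
  L6: def={c,g} ue=∅
  L7: def={i,u,y} ue={u}
  L8: def={c,u} ue=∅

Liveness:
  L0 li=∅ lo={g,y}
  L1 li={g,y} lo={g}
  L2 li=∅ lo=∅
  L3 li={g} lo={g}
  L4 li=∅ lo={u}
  L5 li={g} lo=∅
  L6 li={u} lo={u}
  L7 li={u} lo=∅
  L8 li=∅ lo=∅

live-out(L4) = ["u"]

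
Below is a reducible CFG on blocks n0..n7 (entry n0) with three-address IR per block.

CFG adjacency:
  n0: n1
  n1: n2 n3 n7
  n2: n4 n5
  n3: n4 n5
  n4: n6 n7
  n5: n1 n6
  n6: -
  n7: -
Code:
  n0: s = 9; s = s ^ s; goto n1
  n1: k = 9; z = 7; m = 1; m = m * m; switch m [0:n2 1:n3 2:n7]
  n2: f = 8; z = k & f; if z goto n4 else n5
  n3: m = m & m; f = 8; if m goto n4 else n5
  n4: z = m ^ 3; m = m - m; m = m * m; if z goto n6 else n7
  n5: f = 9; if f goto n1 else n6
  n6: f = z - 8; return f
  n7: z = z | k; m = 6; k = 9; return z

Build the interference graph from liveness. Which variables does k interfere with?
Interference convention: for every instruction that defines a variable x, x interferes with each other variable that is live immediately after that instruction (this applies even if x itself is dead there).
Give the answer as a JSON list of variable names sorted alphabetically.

Block summaries:
  n0 def {s} use ∅
  n1 def {k,m,z} use ∅
  n2 def {f,z} use {k}
  n3 def {f,m} use {m}
  n4 def {m,z} use {m}
  n5 def {f} use ∅
  n6 def {f} use {z}
  n7 def {k,m,z} use {k,z}

Live sets:
  live n0: ∅→∅
  live n1: ∅→{k,m,z}
  live n2: {k,m}→{k,m,z}
  live n3: {k,m,z}→{k,m,z}
  live n4: {k,m}→{k,z}
  live n5: {z}→{z}
  live n6: {z}→∅
  live n7: {k,z}→∅

Conflict graph:
  f: {k,m,z}
  k: {f,m,z}
  m: {f,k,z}
  s: ∅
  z: {f,k,m}

N(k) = ["f", "m", "z"]

Answer: ["f", "m", "z"]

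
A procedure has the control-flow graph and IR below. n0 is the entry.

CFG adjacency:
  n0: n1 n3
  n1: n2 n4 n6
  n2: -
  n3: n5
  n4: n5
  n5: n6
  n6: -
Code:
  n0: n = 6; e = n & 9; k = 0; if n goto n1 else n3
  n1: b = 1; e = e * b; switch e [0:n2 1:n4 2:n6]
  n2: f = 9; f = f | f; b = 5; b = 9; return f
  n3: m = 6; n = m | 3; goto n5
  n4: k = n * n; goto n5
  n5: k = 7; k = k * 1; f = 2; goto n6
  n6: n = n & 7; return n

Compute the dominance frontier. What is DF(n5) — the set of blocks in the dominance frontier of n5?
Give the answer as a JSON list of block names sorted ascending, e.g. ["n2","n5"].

Answer: ["n6"]

Analysis:
idom tree: n1←n0 n2←n1 n3←n0 n4←n1 n5←n0 n6←n0
Dom∩ at merges:
  n5: preds {n3,n4}: {n0,n3} ∩ {n0,n1,n4} = {n0}; idom=n0
  n6: preds {n1,n5}: {n0,n1} ∩ {n0,n5} = {n0}; idom=n0

DF derivation:
  n5←n3: walk n3 to n0
  n5←n4: walk n4→n1 to n0
  n6←n1: walk n1 to n0
  n6←n5: walk n5 to n0
  n0: DF=∅
  n1: DF={n5,n6}
  n2: DF=∅
  n3: DF={n5}
  n4: DF={n5}
  n5: DF={n6}
  n6: DF=∅

DF(n5) = ["n6"]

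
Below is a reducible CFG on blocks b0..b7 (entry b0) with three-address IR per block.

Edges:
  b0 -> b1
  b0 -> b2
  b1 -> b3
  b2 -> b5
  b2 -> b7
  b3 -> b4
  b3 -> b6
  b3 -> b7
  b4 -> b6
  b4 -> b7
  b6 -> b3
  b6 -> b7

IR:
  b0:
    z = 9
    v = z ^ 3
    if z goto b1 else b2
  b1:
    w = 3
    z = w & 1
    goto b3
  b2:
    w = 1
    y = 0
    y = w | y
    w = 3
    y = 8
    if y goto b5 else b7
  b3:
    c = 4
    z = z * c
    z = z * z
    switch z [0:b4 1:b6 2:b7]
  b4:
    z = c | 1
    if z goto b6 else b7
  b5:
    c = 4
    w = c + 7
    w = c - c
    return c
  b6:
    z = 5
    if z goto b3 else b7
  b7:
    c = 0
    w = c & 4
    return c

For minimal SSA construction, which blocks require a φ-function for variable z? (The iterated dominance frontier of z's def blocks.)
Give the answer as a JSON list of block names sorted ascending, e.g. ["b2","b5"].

idom tree: b1←b0 b2←b0 b3←b1 b4←b3 b5←b2 b6←b3 b7←b0
Join-block Dom:
  b3: preds {b1,b6}: {b0,b1} ∩ {b0,b1,b3,b6} = {b0,b1}; idom=b1
  b6: preds {b3,b4}: {b0,b1,b3} ∩ {b0,b1,b3,b4} = {b0,b1,b3}; idom=b3
  b7: preds {b2,b3,b4,b6}: {b0,b2} ∩ {b0,b1,b3} ∩ {b0,b1,b3,b4} ∩ {b0,b1,b3,b6} = {b0}; idom=b0

DF walk-up:
  join b3 pred b1: · stop@b1
  join b3 pred b6: b6→b3 stop@b1
  join b6 pred b3: · stop@b3
  join b6 pred b4: b4 stop@b3
  join b7 pred b2: b2 stop@b0
  join b7 pred b3: b3→b1 stop@b0
  join b7 pred b4: b4→b3→b1 stop@b0
  join b7 pred b6: b6→b3→b1 stop@b0
  DF(b0)=∅
  DF(b1)={b7}
  DF(b2)={b7}
  DF(b3)={b3,b7}
  DF(b4)={b6,b7}
  DF(b5)=∅
  DF(b6)={b3,b7}
  DF(b7)=∅

φ for z: defs {b0,b1,b3,b4,b6}
  DF⁺ = {b3,b6,b7}

Answer: ["b3", "b6", "b7"]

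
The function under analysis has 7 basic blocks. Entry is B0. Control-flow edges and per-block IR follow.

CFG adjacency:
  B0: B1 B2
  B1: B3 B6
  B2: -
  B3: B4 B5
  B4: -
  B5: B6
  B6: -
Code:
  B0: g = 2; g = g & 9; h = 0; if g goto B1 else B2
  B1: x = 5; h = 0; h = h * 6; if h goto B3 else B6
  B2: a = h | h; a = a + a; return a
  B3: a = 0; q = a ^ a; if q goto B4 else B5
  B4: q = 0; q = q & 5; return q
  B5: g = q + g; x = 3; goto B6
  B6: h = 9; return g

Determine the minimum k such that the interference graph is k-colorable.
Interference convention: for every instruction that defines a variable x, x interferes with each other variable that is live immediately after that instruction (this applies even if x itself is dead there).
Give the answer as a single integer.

def/use:
  B0 def {g,h} use ∅
  B1 def {h,x} use ∅
  B2 def {a} use {h}
  B3 def {a,q} use ∅
  B4 def {q} use ∅
  B5 def {g,x} use {g,q}
  B6 def {h} use {g}

Live sets:
  B0 li=∅ lo={g,h}
  B1 li={g} lo={g}
  B2 li={h} lo=∅
  B3 li={g} lo={g,q}
  B4 li=∅ lo=∅
  B5 li={g,q} lo={g}
  B6 li={g} lo=∅

Interfere edges:
  a — {g}
  g — {a,h,q,x}
  h — {g}
  q — {g}
  x — {g}

Registers:
  {a,g} pairwise interfere (2-clique) ⇒ χ ≥ 2
  assign a→r1 g→r0 h→r1 q→r1 x→r1 — no edge inside a register ⇒ χ ≤ 2
  χ = 2

Answer: 2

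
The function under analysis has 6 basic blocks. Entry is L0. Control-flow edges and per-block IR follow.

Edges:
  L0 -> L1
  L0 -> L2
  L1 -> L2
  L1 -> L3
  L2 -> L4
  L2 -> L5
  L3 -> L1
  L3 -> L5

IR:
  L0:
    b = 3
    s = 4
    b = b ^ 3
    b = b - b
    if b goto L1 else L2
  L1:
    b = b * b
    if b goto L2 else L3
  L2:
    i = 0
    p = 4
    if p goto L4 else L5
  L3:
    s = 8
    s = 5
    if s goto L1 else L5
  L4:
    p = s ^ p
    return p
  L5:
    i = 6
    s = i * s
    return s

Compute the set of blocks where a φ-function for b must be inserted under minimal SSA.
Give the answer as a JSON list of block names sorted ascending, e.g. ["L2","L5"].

idom tree: L1←L0 L2←L0 L3←L1 L4←L2 L5←L0
Join-block Dom:
  L1: preds {L0,L3}: {L0} ∩ {L0,L1,L3} = {L0}; idom=L0
  L2: preds {L0,L1}: {L0} ∩ {L0,L1} = {L0}; idom=L0
  L5: preds {L2,L3}: {L0,L2} ∩ {L0,L1,L3} = {L0}; idom=L0

Frontier:
  L1←L0: walk · to L0
  L1←L3: walk L3→L1 to L0
  L2←L0: walk · to L0
  L2←L1: walk L1 to L0
  L5←L2: walk L2 to L0
  L5←L3: walk L3→L1 to L0
  DF(L0)=∅
  DF(L1)={L1,L2,L5}
  DF(L2)={L5}
  DF(L3)={L1,L5}
  DF(L4)=∅
  DF(L5)=∅

φ for b: defs {L0,L1}
  DF⁺ = {L1,L2,L5}

Answer: ["L1", "L2", "L5"]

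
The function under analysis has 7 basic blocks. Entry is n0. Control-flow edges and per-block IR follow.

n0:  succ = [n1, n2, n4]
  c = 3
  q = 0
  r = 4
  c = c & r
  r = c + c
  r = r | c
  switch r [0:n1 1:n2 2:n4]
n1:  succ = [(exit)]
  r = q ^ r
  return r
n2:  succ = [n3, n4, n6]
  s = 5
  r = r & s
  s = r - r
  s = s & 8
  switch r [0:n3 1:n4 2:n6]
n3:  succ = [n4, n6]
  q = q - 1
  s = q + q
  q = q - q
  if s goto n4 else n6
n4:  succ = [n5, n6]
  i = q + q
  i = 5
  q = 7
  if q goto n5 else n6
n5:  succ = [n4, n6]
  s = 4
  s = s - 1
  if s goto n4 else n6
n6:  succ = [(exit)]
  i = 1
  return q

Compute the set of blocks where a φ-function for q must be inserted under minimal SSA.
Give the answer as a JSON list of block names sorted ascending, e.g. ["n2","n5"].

idom tree: n1←n0 n2←n0 n3←n2 n4←n0 n5←n4 n6←n0
Dom∩ at merges:
  n4: preds {n0,n2,n3,n5}: {n0} ∩ {n0,n2} ∩ {n0,n2,n3} ∩ {n0,n4,n5} = {n0}; idom=n0
  n6: preds {n2,n3,n4,n5}: {n0,n2} ∩ {n0,n2,n3} ∩ {n0,n4} ∩ {n0,n4,n5} = {n0}; idom=n0

DF walk-up:
  join n4 pred n0: · stop@n0
  join n4 pred n2: n2 stop@n0
  join n4 pred n3: n3→n2 stop@n0
  join n4 pred n5: n5→n4 stop@n0
  join n6 pred n2: n2 stop@n0
  join n6 pred n3: n3→n2 stop@n0
  join n6 pred n4: n4 stop@n0
  join n6 pred n5: n5→n4 stop@n0
  n0 → ∅
  n1 → ∅
  n2 → {n4,n6}
  n3 → {n4,n6}
  n4 → {n4,n6}
  n5 → {n4,n6}
  n6 → ∅

φ for q: defs {n0,n3,n4}
  DF⁺ = {n4,n6}

Answer: ["n4", "n6"]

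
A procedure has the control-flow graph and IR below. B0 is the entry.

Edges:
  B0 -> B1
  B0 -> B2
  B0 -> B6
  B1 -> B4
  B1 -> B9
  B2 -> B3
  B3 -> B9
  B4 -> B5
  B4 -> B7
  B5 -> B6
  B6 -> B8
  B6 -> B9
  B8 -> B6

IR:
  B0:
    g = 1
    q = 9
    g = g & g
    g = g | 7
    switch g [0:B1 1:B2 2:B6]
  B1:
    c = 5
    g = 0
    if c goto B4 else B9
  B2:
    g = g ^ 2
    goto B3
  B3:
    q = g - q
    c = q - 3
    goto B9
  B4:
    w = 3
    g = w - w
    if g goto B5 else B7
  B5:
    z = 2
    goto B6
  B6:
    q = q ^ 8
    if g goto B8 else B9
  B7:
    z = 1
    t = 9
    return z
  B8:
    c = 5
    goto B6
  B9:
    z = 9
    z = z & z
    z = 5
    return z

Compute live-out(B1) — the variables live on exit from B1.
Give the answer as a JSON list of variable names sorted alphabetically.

Block summaries:
  B0 def {g,q} use ∅
  B1 def {c,g} use ∅
  B2 def {g} use {g}
  B3 def {c,q} use {g,q}
  B4 def {g,w} use ∅
  B5 def {z} use ∅
  B6 def {q} use {g,q}
  B7 def {t,z} use ∅
  B8 def {c} use ∅
  B9 def {z} use ∅

Live sets:
  B0: in=∅ out={g,q}
  B1: in={q} out={q}
  B2: in={g,q} out={g,q}
  B3: in={g,q} out=∅
  B4: in={q} out={g,q}
  B5: in={g,q} out={g,q}
  B6: in={g,q} out={g,q}
  B7: in=∅ out=∅
  B8: in={g,q} out={g,q}
  B9: in=∅ out=∅

live-out(B1) = ["q"]

Answer: ["q"]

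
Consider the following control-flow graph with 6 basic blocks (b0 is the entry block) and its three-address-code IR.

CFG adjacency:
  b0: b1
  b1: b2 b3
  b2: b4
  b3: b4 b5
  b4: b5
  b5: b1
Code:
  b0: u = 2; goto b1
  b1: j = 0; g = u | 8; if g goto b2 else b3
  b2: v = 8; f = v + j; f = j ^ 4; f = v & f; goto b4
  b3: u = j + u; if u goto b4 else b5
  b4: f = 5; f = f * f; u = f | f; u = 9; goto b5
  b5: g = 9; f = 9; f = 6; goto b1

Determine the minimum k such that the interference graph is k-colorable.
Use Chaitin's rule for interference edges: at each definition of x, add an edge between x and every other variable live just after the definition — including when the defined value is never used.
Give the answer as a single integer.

Answer: 3

Derivation:
Block summaries:
  b0: {u} / ∅
  b1: {g,j} / {u}
  b2: {f,v} / {j}
  b3: {u} / {j,u}
  b4: {f,u} / ∅
  b5: {f,g} / ∅

Live sets:
  b0: in=∅ out={u}
  b1: in={u} out={j,u}
  b2: in={j} out=∅
  b3: in={j,u} out={u}
  b4: in=∅ out={u}
  b5: in={u} out={u}

Conflict graph:
  f: {j,u,v}
  g: {j,u}
  j: {f,g,u,v}
  u: {f,g,j}
  v: {f,j}

Registers:
  {f,j,u} pairwise interfere (3-clique) ⇒ χ ≥ 3
  3-colouring: c0={j}  c1={f,g}  c2={u,v}
  χ = 3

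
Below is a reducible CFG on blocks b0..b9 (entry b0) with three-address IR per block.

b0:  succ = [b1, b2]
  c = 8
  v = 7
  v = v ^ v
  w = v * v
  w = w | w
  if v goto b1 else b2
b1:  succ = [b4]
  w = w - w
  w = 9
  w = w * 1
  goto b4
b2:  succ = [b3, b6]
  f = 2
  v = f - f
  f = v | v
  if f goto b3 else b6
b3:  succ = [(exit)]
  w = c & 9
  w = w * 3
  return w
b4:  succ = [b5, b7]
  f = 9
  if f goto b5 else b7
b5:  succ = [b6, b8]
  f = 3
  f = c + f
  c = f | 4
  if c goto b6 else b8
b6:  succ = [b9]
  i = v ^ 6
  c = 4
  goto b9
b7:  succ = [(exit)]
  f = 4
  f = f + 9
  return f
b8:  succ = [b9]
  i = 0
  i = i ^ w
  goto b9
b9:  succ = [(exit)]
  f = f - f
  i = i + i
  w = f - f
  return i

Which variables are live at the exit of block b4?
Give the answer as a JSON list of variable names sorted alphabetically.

Answer: ["c", "v", "w"]

Derivation:
def/use:
  b0: {c,v,w} / ∅
  b1: {w} / {w}
  b2: {f,v} / ∅
  b3: {w} / {c}
  b4: {f} / ∅
  b5: {c,f} / {c}
  b6: {c,i} / {v}
  b7: {f} / ∅
  b8: {i} / {w}
  b9: {f,i,w} / {f,i}

Backward fixpoint:
  b0: in=∅ out={c,v,w}
  b1: in={c,v,w} out={c,v,w}
  b2: in={c} out={c,f,v}
  b3: in={c} out=∅
  b4: in={c,v,w} out={c,v,w}
  b5: in={c,v,w} out={f,v,w}
  b6: in={f,v} out={f,i}
  b7: in=∅ out=∅
  b8: in={f,w} out={f,i}
  b9: in={f,i} out=∅

live-out(b4) = ["c", "v", "w"]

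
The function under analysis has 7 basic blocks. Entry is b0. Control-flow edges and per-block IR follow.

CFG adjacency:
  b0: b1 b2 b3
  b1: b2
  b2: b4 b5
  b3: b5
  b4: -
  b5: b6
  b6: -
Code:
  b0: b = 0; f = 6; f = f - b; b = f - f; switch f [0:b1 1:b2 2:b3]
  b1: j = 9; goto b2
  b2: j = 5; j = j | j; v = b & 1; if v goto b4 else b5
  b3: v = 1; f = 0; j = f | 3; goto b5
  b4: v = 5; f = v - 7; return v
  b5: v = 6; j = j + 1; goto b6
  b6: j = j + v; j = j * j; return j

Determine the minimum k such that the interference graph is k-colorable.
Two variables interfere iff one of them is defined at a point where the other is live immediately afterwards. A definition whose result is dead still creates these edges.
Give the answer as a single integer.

Per-block:
  b0 def {b,f} use ∅
  b1 def {j} use ∅
  b2 def {j,v} use {b}
  b3 def {f,j,v} use ∅
  b4 def {f,v} use ∅
  b5 def {j,v} use {j}
  b6 def {j} use {j,v}

Live sets:
  b0 li=∅ lo={b}
  b1 li={b} lo={b}
  b2 li={b} lo={j}
  b3 li=∅ lo={j}
  b4 li=∅ lo=∅
  b5 li={j} lo={j,v}
  b6 li={j,v} lo=∅

Interfere edges:
  b↔{f,j}
  f↔{b,v}
  j↔{b,v}
  v↔{f,j}

Registers:
  lower bound: {b,f} mutually conflict ⇒ χ ≥ 2
  assign b→r0 f→r1 j→r1 v→r0 — no edge inside a register ⇒ χ ≤ 2
  χ = 2

Answer: 2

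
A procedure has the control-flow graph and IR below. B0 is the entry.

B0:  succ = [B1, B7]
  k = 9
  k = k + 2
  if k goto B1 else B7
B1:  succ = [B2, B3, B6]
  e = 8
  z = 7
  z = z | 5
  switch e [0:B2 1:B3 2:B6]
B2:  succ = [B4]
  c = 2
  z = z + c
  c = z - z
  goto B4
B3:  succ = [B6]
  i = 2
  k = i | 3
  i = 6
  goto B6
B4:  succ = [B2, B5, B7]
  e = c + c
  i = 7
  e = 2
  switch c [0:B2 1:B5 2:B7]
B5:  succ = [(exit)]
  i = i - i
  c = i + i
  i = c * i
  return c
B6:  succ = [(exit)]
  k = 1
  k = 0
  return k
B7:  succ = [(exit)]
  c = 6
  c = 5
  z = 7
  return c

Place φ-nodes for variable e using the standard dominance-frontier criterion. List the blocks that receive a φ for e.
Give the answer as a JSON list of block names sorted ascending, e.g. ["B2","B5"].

idom tree: B1←B0 B2←B1 B3←B1 B4←B2 B5←B4 B6←B1 B7←B0
Dom at joins:
  B2: preds {B1,B4}: {B0,B1} ∩ {B0,B1,B2,B4} = {B0,B1}; idom=B1
  B6: preds {B1,B3}: {B0,B1} ∩ {B0,B1,B3} = {B0,B1}; idom=B1
  B7: preds {B0,B4}: {B0} ∩ {B0,B1,B2,B4} = {B0}; idom=B0

Frontier:
  join B2 pred B1: · stop@B1
  join B2 pred B4: B4→B2 stop@B1
  join B6 pred B1: · stop@B1
  join B6 pred B3: B3 stop@B1
  join B7 pred B0: · stop@B0
  join B7 pred B4: B4→B2→B1 stop@B0
  DF(B0)=∅
  DF(B1)={B7}
  DF(B2)={B2,B7}
  DF(B3)={B6}
  DF(B4)={B2,B7}
  DF(B5)=∅
  DF(B6)=∅
  DF(B7)=∅

φ for e: defs {B1,B4}
  DF⁺ = {B2,B7}

Answer: ["B2", "B7"]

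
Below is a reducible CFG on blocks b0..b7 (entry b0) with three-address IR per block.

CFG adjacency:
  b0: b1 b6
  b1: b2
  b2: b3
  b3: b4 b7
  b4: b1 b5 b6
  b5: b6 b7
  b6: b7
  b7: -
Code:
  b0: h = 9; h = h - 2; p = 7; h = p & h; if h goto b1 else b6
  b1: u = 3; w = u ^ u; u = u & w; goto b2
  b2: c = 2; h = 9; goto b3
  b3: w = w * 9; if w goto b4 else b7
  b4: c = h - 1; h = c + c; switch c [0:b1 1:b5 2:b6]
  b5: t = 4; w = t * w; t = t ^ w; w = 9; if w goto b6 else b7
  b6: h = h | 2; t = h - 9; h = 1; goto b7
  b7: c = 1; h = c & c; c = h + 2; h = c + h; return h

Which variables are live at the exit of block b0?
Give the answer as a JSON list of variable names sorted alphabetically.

Answer: ["h"]

Working:
def/use:
  b0 def {h,p} use ∅
  b1 def {u,w} use ∅
  b2 def {c,h} use ∅
  b3 def {w} use {w}
  b4 def {c,h} use {h}
  b5 def {t,w} use {w}
  b6 def {h,t} use {h}
  b7 def {c,h} use ∅

Liveness:
  b0: in=∅ out={h}
  b1: in=∅ out={w}
  b2: in={w} out={h,w}
  b3: in={h,w} out={h,w}
  b4: in={h,w} out={h,w}
  b5: in={h,w} out={h}
  b6: in={h} out=∅
  b7: in=∅ out=∅

live-out(b0) = ["h"]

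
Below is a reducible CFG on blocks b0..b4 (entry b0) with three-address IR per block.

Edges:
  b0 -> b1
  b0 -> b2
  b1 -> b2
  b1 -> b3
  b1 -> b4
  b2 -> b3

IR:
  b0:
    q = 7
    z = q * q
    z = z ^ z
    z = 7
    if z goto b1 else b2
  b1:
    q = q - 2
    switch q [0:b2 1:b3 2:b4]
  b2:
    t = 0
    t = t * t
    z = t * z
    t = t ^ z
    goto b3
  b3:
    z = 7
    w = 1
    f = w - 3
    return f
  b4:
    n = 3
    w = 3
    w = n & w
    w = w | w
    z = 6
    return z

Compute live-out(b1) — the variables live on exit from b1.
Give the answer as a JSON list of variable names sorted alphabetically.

Answer: ["z"]

Derivation:
Per-block:
  b0: {q,z} / ∅
  b1: {q} / {q}
  b2: {t,z} / {z}
  b3: {f,w,z} / ∅
  b4: {n,w,z} / ∅

Liveness:
  b0 li=∅ lo={q,z}
  b1 li={q,z} lo={z}
  b2 li={z} lo=∅
  b3 li=∅ lo=∅
  b4 li=∅ lo=∅

live-out(b1) = ["z"]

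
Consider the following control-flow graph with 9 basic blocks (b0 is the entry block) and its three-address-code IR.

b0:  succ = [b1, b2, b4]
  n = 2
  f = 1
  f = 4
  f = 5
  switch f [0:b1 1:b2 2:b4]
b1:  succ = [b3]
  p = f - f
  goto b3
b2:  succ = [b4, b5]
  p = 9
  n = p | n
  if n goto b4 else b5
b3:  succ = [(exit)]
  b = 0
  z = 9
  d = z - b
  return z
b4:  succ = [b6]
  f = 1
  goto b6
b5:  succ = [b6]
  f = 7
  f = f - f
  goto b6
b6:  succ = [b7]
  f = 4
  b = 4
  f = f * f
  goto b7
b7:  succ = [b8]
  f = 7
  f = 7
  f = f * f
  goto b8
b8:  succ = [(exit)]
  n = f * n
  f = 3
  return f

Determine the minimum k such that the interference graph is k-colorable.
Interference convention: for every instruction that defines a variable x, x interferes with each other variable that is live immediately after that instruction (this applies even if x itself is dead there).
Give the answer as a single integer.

Block summaries:
  b0: {f,n} / ∅
  b1: {p} / {f}
  b2: {n,p} / {n}
  b3: {b,d,z} / ∅
  b4: {f} / ∅
  b5: {f} / ∅
  b6: {b,f} / ∅
  b7: {f} / ∅
  b8: {f,n} / {f,n}

Live sets:
  b0 li=∅ lo={f,n}
  b1 li={f} lo=∅
  b2 li={n} lo={n}
  b3 li=∅ lo=∅
  b4 li={n} lo={n}
  b5 li={n} lo={n}
  b6 li={n} lo={n}
  b7 li={n} lo={f,n}
  b8 li={f,n} lo=∅

Conflict graph:
  b: {f,n,z}
  d: {z}
  f: {b,n}
  n: {b,f,p}
  p: {n}
  z: {b,d}

Colouring:
  lower bound: {b,f,n} mutually conflict ⇒ χ ≥ 3
  3-colouring: R0={b,d,p}  R1={n,z}  R2={f}
  χ = 3

Answer: 3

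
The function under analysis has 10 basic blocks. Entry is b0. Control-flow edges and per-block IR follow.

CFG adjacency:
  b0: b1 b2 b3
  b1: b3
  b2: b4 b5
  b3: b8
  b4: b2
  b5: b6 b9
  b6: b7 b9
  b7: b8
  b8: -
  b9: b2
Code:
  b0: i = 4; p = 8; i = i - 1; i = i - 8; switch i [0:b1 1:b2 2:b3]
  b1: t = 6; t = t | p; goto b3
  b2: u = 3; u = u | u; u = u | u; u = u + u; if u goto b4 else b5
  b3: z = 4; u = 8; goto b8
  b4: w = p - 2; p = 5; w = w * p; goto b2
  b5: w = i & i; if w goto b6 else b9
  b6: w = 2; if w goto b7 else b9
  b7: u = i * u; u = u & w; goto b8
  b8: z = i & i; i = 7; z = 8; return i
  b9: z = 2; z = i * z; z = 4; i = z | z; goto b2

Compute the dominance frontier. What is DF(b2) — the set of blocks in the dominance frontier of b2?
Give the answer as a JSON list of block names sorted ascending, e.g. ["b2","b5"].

idom tree: b1←b0 b2←b0 b3←b0 b4←b2 b5←b2 b6←b5 b7←b6 b8←b0 b9←b5
Join-block Dom:
  b2: preds {b0,b4,b9}: {b0} ∩ {b0,b2,b4} ∩ {b0,b2,b5,b9} = {b0}; idom=b0
  b3: preds {b0,b1}: {b0} ∩ {b0,b1} = {b0}; idom=b0
  b8: preds {b3,b7}: {b0,b3} ∩ {b0,b2,b5,b6,b7} = {b0}; idom=b0
  b9: preds {b5,b6}: {b0,b2,b5} ∩ {b0,b2,b5,b6} = {b0,b2,b5}; idom=b5

DF derivation:
  join b2 pred b0: · stop@b0
  join b2 pred b4: b4→b2 stop@b0
  join b2 pred b9: b9→b5→b2 stop@b0
  join b3 pred b0: · stop@b0
  join b3 pred b1: b1 stop@b0
  join b8 pred b3: b3 stop@b0
  join b8 pred b7: b7→b6→b5→b2 stop@b0
  join b9 pred b5: · stop@b5
  join b9 pred b6: b6 stop@b5
  DF(b0)=∅
  DF(b1)={b3}
  DF(b2)={b2,b8}
  DF(b3)={b8}
  DF(b4)={b2}
  DF(b5)={b2,b8}
  DF(b6)={b8,b9}
  DF(b7)={b8}
  DF(b8)=∅
  DF(b9)={b2}

DF(b2) = ["b2", "b8"]

Answer: ["b2", "b8"]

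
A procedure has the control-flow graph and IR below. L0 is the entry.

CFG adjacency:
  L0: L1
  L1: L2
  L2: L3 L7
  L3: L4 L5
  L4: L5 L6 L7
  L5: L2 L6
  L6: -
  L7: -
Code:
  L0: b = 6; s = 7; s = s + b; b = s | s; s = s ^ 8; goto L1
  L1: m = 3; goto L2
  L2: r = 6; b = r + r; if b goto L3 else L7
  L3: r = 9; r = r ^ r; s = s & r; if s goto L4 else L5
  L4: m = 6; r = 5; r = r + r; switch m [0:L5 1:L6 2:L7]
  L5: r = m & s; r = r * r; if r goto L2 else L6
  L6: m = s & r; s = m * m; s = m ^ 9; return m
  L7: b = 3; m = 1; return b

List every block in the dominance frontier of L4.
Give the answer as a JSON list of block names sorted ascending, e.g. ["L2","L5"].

idom tree: L1←L0 L2←L1 L3←L2 L4←L3 L5←L3 L6←L3 L7←L2
Join-block Dom:
  L2: preds {L1,L5}: {L0,L1} ∩ {L0,L1,L2,L3,L5} = {L0,L1}; idom=L1
  L5: preds {L3,L4}: {L0,L1,L2,L3} ∩ {L0,L1,L2,L3,L4} = {L0,L1,L2,L3}; idom=L3
  L6: preds {L4,L5}: {L0,L1,L2,L3,L4} ∩ {L0,L1,L2,L3,L5} = {L0,L1,L2,L3}; idom=L3
  L7: preds {L2,L4}: {L0,L1,L2} ∩ {L0,L1,L2,L3,L4} = {L0,L1,L2}; idom=L2

Frontier:
  join L2 pred L1: · stop@L1
  join L2 pred L5: L5→L3→L2 stop@L1
  join L5 pred L3: · stop@L3
  join L5 pred L4: L4 stop@L3
  join L6 pred L4: L4 stop@L3
  join L6 pred L5: L5 stop@L3
  join L7 pred L2: · stop@L2
  join L7 pred L4: L4→L3 stop@L2
  L0 → ∅
  L1 → ∅
  L2 → {L2}
  L3 → {L2,L7}
  L4 → {L5,L6,L7}
  L5 → {L2,L6}
  L6 → ∅
  L7 → ∅

DF(L4) = ["L5", "L6", "L7"]

Answer: ["L5", "L6", "L7"]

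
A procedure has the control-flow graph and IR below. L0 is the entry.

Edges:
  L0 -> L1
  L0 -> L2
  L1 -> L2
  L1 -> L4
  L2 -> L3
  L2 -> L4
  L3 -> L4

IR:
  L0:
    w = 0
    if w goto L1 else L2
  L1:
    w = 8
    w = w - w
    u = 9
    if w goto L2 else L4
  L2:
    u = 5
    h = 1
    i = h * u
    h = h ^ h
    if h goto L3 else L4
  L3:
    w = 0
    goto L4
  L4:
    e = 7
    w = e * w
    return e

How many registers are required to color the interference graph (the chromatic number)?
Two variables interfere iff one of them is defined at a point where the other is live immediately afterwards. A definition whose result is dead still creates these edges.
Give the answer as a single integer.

Answer: 3

Working:
Per-block:
  L0: def={w} ue=∅
  L1: def={u,w} ue=∅
  L2: def={h,i,u} ue=∅
  L3: def={w} ue=∅
  L4: def={e,w} ue={w}

Backward fixpoint:
  live L0: ∅→{w}
  live L1: ∅→{w}
  live L2: {w}→{w}
  live L3: ∅→{w}
  live L4: {w}→∅

Interference:
  e↔{w}
  h↔{i,u,w}
  i↔{h,w}
  u↔{h,w}
  w↔{e,h,i,u}

Colouring:
  lower bound: {h,i,w} mutually conflict ⇒ χ ≥ 3
  assign e→R1 h→R1 i→R2 u→R2 w→R0 — no edge inside a register ⇒ χ ≤ 3
  χ = 3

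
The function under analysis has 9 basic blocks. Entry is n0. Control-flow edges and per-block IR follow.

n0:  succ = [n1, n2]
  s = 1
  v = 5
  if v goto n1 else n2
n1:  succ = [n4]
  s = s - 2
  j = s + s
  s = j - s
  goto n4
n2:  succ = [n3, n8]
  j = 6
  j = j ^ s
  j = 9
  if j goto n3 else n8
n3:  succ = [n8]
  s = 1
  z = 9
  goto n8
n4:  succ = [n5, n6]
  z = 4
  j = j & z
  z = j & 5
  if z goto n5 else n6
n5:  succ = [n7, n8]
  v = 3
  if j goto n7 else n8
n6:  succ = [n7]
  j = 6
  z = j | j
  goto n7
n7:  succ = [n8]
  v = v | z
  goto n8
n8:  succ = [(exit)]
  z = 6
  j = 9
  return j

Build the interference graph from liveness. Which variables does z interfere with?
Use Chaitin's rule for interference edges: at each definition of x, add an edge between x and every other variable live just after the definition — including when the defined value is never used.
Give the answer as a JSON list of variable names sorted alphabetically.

Block summaries:
  n0: {s,v} / ∅
  n1: {j,s} / {s}
  n2: {j} / {s}
  n3: {s,z} / ∅
  n4: {j,z} / {j}
  n5: {v} / {j}
  n6: {j,z} / ∅
  n7: {v} / {v,z}
  n8: {j,z} / ∅

Backward fixpoint:
  n0: in=∅ out={s,v}
  n1: in={s,v} out={j,v}
  n2: in={s} out=∅
  n3: in=∅ out=∅
  n4: in={j,v} out={j,v,z}
  n5: in={j,z} out={v,z}
  n6: in={v} out={v,z}
  n7: in={v,z} out=∅
  n8: in=∅ out=∅

Interference:
  j — {s,v,z}
  s — {j,v}
  v — {j,s,z}
  z — {j,v}

N(z) = ["j", "v"]

Answer: ["j", "v"]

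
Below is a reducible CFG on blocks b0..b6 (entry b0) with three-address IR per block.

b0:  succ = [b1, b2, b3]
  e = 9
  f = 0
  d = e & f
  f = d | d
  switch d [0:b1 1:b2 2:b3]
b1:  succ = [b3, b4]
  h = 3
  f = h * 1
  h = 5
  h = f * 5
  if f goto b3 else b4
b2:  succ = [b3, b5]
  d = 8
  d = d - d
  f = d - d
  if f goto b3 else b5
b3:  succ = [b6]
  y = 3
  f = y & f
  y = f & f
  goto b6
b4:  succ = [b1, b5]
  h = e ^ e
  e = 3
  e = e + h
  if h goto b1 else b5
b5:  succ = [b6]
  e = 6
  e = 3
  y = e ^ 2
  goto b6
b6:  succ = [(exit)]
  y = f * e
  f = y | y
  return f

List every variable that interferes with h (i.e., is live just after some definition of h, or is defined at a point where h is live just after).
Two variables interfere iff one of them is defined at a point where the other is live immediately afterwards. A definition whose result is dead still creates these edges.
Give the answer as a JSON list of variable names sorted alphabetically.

Answer: ["e", "f"]

Analysis:
Block summaries:
  b0: {d,e,f} / ∅
  b1: {f,h} / ∅
  b2: {d,f} / ∅
  b3: {f,y} / {f}
  b4: {e,h} / {e}
  b5: {e,y} / ∅
  b6: {f,y} / {e,f}

Backward fixpoint:
  live b0: ∅→{e,f}
  live b1: {e}→{e,f}
  live b2: {e}→{e,f}
  live b3: {e,f}→{e,f}
  live b4: {e,f}→{e,f}
  live b5: {f}→{e,f}
  live b6: {e,f}→∅

Conflict graph:
  d: {e,f}
  e: {d,f,h,y}
  f: {d,e,h,y}
  h: {e,f}
  y: {e,f}

N(h) = ["e", "f"]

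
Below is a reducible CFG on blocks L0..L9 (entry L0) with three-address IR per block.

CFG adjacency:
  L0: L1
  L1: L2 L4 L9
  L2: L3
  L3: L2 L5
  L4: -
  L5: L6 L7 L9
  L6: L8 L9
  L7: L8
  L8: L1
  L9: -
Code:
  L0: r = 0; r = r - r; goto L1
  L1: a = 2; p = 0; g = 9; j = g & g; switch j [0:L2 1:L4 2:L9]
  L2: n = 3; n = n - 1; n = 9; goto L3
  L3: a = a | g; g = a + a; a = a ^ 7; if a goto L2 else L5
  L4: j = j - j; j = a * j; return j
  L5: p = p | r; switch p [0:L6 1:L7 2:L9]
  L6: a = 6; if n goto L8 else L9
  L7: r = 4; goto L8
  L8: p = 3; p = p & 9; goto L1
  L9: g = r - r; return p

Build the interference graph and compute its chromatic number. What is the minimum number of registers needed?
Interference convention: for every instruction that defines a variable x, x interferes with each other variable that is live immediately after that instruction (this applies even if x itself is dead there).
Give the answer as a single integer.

Answer: 5

Analysis:
Per-block:
  L0: {r} / ∅
  L1: {a,g,j,p} / ∅
  L2: {n} / ∅
  L3: {a,g} / {a,g}
  L4: {j} / {a,j}
  L5: {p} / {p,r}
  L6: {a} / {n}
  L7: {r} / ∅
  L8: {p} / ∅
  L9: {g} / {p,r}

Backward fixpoint:
  L0: in=∅ out={r}
  L1: in={r} out={a,g,j,p,r}
  L2: in={a,g,p,r} out={a,g,n,p,r}
  L3: in={a,g,n,p,r} out={a,g,n,p,r}
  L4: in={a,j} out=∅
  L5: in={n,p,r} out={n,p,r}
  L6: in={n,p,r} out={p,r}
  L7: in=∅ out={r}
  L8: in={r} out={r}
  L9: in={p,r} out=∅

Interference:
  a↔{g,j,n,p,r}
  g↔{a,j,n,p,r}
  j↔{a,g,p,r}
  n↔{a,g,p,r}
  p↔{a,g,j,n,r}
  r↔{a,g,j,n,p}

Chromatic number:
  {a,g,j,p,r} pairwise interfere (5-clique) ⇒ χ ≥ 5
  assign a→r0 g→r1 j→r4 n→r4 p→r2 r→r3 — no edge inside a register ⇒ χ ≤ 5
  χ = 5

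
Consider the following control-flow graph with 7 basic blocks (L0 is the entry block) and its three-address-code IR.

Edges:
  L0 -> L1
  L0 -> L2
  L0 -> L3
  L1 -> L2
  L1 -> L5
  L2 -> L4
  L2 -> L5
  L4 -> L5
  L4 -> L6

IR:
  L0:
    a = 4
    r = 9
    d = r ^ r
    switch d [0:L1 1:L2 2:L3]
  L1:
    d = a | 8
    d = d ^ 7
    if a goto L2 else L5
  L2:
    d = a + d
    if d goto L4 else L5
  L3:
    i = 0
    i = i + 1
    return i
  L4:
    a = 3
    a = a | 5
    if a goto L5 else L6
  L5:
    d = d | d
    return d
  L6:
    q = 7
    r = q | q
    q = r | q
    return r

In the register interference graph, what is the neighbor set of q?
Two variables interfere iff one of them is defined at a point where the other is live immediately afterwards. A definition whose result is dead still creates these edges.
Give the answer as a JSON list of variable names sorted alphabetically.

Block summaries:
  L0 def {a,d,r} use ∅
  L1 def {d} use {a}
  L2 def {d} use {a,d}
  L3 def {i} use ∅
  L4 def {a} use ∅
  L5 def {d} use {d}
  L6 def {q,r} use ∅

Liveness:
  L0 li=∅ lo={a,d}
  L1 li={a} lo={a,d}
  L2 li={a,d} lo={d}
  L3 li=∅ lo=∅
  L4 li={d} lo={d}
  L5 li={d} lo=∅
  L6 li=∅ lo=∅

Conflict graph:
  a↔{d,r}
  d↔{a}
  i↔∅
  q↔{r}
  r↔{a,q}

N(q) = ["r"]

Answer: ["r"]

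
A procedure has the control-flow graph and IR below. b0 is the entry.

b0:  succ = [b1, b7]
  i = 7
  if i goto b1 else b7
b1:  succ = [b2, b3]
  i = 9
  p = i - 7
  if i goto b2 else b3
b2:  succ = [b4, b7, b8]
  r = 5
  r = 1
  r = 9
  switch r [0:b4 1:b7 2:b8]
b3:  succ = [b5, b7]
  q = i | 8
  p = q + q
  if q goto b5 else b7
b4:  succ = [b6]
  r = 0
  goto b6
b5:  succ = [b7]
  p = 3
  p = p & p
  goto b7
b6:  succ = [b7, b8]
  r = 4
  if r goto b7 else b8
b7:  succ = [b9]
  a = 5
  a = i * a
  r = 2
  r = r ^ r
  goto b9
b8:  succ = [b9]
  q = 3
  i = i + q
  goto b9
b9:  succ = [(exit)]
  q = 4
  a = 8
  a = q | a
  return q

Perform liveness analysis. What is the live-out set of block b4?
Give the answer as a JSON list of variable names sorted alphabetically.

Answer: ["i"]

Derivation:
def/use:
  b0: def={i} ue=∅
  b1: def={i,p} ue=∅
  b2: def={r} ue=∅
  b3: def={p,q} ue={i}
  b4: def={r} ue=∅
  b5: def={p} ue=∅
  b6: def={r} ue=∅
  b7: def={a,r} ue={i}
  b8: def={i,q} ue={i}
  b9: def={a,q} ue=∅

Backward fixpoint:
  live b0: ∅→{i}
  live b1: ∅→{i}
  live b2: {i}→{i}
  live b3: {i}→{i}
  live b4: {i}→{i}
  live b5: {i}→{i}
  live b6: {i}→{i}
  live b7: {i}→∅
  live b8: {i}→∅
  live b9: ∅→∅

live-out(b4) = ["i"]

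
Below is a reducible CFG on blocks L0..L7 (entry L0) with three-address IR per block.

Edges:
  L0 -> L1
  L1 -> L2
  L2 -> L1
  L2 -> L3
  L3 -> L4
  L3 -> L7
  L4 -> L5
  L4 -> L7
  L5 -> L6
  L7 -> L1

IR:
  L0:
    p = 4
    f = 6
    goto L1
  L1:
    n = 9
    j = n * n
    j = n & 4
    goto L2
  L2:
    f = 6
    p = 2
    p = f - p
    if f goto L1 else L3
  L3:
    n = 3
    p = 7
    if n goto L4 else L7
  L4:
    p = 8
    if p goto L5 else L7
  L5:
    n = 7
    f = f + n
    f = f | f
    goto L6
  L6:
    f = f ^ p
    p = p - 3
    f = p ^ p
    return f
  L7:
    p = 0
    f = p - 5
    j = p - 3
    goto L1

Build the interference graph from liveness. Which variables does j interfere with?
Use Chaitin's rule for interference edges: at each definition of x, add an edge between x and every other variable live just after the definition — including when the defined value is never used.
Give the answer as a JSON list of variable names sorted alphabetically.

def/use:
  L0 def {f,p} use ∅
  L1 def {j,n} use ∅
  L2 def {f,p} use ∅
  L3 def {n,p} use ∅
  L4 def {p} use ∅
  L5 def {f,n} use {f}
  L6 def {f,p} use {f,p}
  L7 def {f,j,p} use ∅

Liveness:
  live L0: ∅→∅
  live L1: ∅→∅
  live L2: ∅→{f}
  live L3: {f}→{f}
  live L4: {f}→{f,p}
  live L5: {f,p}→{f,p}
  live L6: {f,p}→∅
  live L7: ∅→∅

Interference:
  f↔{n,p}
  j↔{n}
  n↔{f,j,p}
  p↔{f,n}

N(j) = ["n"]

Answer: ["n"]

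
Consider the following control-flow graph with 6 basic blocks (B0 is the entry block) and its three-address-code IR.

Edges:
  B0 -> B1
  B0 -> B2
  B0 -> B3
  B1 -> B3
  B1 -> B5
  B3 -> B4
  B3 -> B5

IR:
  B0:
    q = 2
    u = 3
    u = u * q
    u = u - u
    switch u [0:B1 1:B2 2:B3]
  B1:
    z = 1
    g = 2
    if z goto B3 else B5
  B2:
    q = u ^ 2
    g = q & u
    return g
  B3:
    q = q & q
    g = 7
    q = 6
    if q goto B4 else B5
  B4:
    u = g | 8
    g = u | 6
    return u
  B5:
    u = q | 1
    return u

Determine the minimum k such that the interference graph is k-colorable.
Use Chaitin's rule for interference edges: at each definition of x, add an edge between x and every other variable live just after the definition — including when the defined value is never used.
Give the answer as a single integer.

Answer: 3

Derivation:
Block summaries:
  B0: def={q,u} ue=∅
  B1: def={g,z} ue=∅
  B2: def={g,q} ue={u}
  B3: def={g,q} ue={q}
  B4: def={g,u} ue={g}
  B5: def={u} ue={q}

Live sets:
  B0: in=∅ out={q,u}
  B1: in={q} out={q}
  B2: in={u} out=∅
  B3: in={q} out={g,q}
  B4: in={g} out=∅
  B5: in={q} out=∅

Conflict graph:
  g — {q,u,z}
  q — {g,u,z}
  u — {g,q}
  z — {g,q}

Chromatic number:
  clique {g,q,u} ⇒ need ≥ 3
  assign g→R0 q→R1 u→R2 z→R2 — no edge inside a register ⇒ χ ≤ 3
  χ = 3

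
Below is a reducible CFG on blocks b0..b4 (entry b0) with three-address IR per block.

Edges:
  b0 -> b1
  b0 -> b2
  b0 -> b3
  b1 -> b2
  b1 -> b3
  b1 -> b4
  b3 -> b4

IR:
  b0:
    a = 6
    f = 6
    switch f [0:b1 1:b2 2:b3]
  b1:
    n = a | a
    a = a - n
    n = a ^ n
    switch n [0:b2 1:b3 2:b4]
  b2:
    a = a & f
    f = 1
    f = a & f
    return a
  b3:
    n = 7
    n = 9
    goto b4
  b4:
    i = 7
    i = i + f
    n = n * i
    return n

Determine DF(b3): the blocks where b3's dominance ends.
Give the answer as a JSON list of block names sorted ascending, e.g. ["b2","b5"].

Answer: ["b4"]

Analysis:
idom tree: b1←b0 b2←b0 b3←b0 b4←b0
Join-block Dom:
  b2: preds {b0,b1}: {b0} ∩ {b0,b1} = {b0}; idom=b0
  b3: preds {b0,b1}: {b0} ∩ {b0,b1} = {b0}; idom=b0
  b4: preds {b1,b3}: {b0,b1} ∩ {b0,b3} = {b0}; idom=b0

DF walk-up:
  b2←b0: walk · to b0
  b2←b1: walk b1 to b0
  b3←b0: walk · to b0
  b3←b1: walk b1 to b0
  b4←b1: walk b1 to b0
  b4←b3: walk b3 to b0
  b0 → ∅
  b1 → {b2,b3,b4}
  b2 → ∅
  b3 → {b4}
  b4 → ∅

DF(b3) = ["b4"]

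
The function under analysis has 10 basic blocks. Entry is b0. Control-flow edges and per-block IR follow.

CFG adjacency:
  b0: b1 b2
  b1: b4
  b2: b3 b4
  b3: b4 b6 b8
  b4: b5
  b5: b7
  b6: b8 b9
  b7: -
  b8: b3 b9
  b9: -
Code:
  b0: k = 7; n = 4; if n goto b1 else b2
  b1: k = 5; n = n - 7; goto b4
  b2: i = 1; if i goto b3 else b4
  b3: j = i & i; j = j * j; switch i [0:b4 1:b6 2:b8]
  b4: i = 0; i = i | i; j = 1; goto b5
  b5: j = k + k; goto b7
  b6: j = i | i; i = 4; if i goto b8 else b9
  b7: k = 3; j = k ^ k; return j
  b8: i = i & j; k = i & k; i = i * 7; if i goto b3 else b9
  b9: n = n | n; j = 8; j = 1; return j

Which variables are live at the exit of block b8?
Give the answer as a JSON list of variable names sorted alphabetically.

Answer: ["i", "k", "n"]

Analysis:
Block summaries:
  b0 def {k,n} use ∅
  b1 def {k,n} use {n}
  b2 def {i} use ∅
  b3 def {j} use {i}
  b4 def {i,j} use ∅
  b5 def {j} use {k}
  b6 def {i,j} use {i}
  b7 def {j,k} use ∅
  b8 def {i,k} use {i,j,k}
  b9 def {j,n} use {n}

Live sets:
  live b0: ∅→{k,n}
  live b1: {n}→{k}
  live b2: {k,n}→{i,k,n}
  live b3: {i,k,n}→{i,j,k,n}
  live b4: {k}→{k}
  live b5: {k}→∅
  live b6: {i,k,n}→{i,j,k,n}
  live b7: ∅→∅
  live b8: {i,j,k,n}→{i,k,n}
  live b9: {n}→∅

live-out(b8) = ["i", "k", "n"]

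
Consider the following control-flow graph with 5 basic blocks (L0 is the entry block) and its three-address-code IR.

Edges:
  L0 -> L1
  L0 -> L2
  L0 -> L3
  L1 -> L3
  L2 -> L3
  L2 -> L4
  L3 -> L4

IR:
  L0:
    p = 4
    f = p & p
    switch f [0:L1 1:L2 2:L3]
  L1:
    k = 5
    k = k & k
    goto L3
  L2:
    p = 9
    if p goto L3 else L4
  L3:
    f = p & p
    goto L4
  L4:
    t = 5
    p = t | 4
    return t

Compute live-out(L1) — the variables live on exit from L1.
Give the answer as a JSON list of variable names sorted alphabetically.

Per-block:
  L0: {f,p} / ∅
  L1: {k} / ∅
  L2: {p} / ∅
  L3: {f} / {p}
  L4: {p,t} / ∅

Liveness:
  live L0: ∅→{p}
  live L1: {p}→{p}
  live L2: ∅→{p}
  live L3: {p}→∅
  live L4: ∅→∅

live-out(L1) = ["p"]

Answer: ["p"]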